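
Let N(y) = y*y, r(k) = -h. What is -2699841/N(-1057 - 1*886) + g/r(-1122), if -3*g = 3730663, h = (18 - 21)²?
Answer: 14084108864380/101931723 ≈ 1.3817e+5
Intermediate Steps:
h = 9 (h = (-3)² = 9)
g = -3730663/3 (g = -⅓*3730663 = -3730663/3 ≈ -1.2436e+6)
r(k) = -9 (r(k) = -1*9 = -9)
N(y) = y²
-2699841/N(-1057 - 1*886) + g/r(-1122) = -2699841/(-1057 - 1*886)² - 3730663/3/(-9) = -2699841/(-1057 - 886)² - 3730663/3*(-⅑) = -2699841/((-1943)²) + 3730663/27 = -2699841/3775249 + 3730663/27 = 14084108864380/101931723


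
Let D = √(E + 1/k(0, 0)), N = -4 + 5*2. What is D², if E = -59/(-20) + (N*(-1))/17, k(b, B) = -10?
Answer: 849/340 ≈ 2.4971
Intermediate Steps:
N = 6 (N = -4 + 10 = 6)
E = 883/340 (E = -59/(-20) + (6*(-1))/17 = -59*(-1/20) - 6*1/17 = 59/20 - 6/17 = 883/340 ≈ 2.5971)
D = √72165/170 (D = √(883/340 + 1/(-10)) = √(883/340 - ⅒) = √(849/340) = √72165/170 ≈ 1.5802)
D² = (√72165/170)² = 849/340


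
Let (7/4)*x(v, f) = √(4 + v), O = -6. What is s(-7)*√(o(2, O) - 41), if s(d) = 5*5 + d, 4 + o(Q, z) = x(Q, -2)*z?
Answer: 18*√(-2205 - 168*√6)/7 ≈ 131.53*I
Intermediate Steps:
x(v, f) = 4*√(4 + v)/7
o(Q, z) = -4 + 4*z*√(4 + Q)/7 (o(Q, z) = -4 + (4*√(4 + Q)/7)*z = -4 + 4*z*√(4 + Q)/7)
s(d) = 25 + d
s(-7)*√(o(2, O) - 41) = (25 - 7)*√((-4 + (4/7)*(-6)*√(4 + 2)) - 41) = 18*√((-4 + (4/7)*(-6)*√6) - 41) = 18*√((-4 - 24*√6/7) - 41) = 18*√(-45 - 24*√6/7)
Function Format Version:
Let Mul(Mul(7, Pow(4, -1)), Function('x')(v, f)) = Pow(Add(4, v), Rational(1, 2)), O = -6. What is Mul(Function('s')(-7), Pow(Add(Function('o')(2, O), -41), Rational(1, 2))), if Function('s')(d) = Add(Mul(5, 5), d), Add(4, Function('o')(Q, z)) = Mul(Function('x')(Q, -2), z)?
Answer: Mul(Rational(18, 7), Pow(Add(-2205, Mul(-168, Pow(6, Rational(1, 2)))), Rational(1, 2))) ≈ Mul(131.53, I)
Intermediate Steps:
Function('x')(v, f) = Mul(Rational(4, 7), Pow(Add(4, v), Rational(1, 2)))
Function('o')(Q, z) = Add(-4, Mul(Rational(4, 7), z, Pow(Add(4, Q), Rational(1, 2)))) (Function('o')(Q, z) = Add(-4, Mul(Mul(Rational(4, 7), Pow(Add(4, Q), Rational(1, 2))), z)) = Add(-4, Mul(Rational(4, 7), z, Pow(Add(4, Q), Rational(1, 2)))))
Function('s')(d) = Add(25, d)
Mul(Function('s')(-7), Pow(Add(Function('o')(2, O), -41), Rational(1, 2))) = Mul(Add(25, -7), Pow(Add(Add(-4, Mul(Rational(4, 7), -6, Pow(Add(4, 2), Rational(1, 2)))), -41), Rational(1, 2))) = Mul(18, Pow(Add(Add(-4, Mul(Rational(4, 7), -6, Pow(6, Rational(1, 2)))), -41), Rational(1, 2))) = Mul(18, Pow(Add(Add(-4, Mul(Rational(-24, 7), Pow(6, Rational(1, 2)))), -41), Rational(1, 2))) = Mul(18, Pow(Add(-45, Mul(Rational(-24, 7), Pow(6, Rational(1, 2)))), Rational(1, 2)))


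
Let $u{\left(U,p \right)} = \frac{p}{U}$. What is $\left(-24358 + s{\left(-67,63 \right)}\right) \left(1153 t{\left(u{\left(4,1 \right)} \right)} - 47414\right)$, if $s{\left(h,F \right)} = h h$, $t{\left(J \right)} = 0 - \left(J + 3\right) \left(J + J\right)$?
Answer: $\frac{7834366569}{8} \approx 9.793 \cdot 10^{8}$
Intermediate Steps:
$t{\left(J \right)} = - 2 J \left(3 + J\right)$ ($t{\left(J \right)} = 0 - \left(3 + J\right) 2 J = 0 - 2 J \left(3 + J\right) = - 2 J \left(3 + J\right)$)
$s{\left(h,F \right)} = h^{2}$
$\left(-24358 + s{\left(-67,63 \right)}\right) \left(1153 t{\left(u{\left(4,1 \right)} \right)} - 47414\right) = \left(-24358 + \left(-67\right)^{2}\right) \left(1153 \left(- 2 \cdot 1 \cdot \frac{1}{4} \left(3 + 1 \cdot \frac{1}{4}\right)\right) - 47414\right) = \left(-24358 + 4489\right) \left(1153 \left(- 2 \cdot 1 \cdot \frac{1}{4} \left(3 + 1 \cdot \frac{1}{4}\right)\right) - 47414\right) = - 19869 \left(1153 \left(\left(-2\right) \frac{1}{4} \left(3 + \frac{1}{4}\right)\right) - 47414\right) = - 19869 \left(1153 \left(\left(-2\right) \frac{1}{4} \cdot \frac{13}{4}\right) - 47414\right) = - 19869 \left(1153 \left(- \frac{13}{8}\right) - 47414\right) = - 19869 \left(- \frac{14989}{8} - 47414\right) = \left(-19869\right) \left(- \frac{394301}{8}\right) = \frac{7834366569}{8}$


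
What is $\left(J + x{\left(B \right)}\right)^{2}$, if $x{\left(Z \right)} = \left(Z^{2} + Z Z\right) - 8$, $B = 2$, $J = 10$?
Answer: $100$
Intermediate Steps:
$x{\left(Z \right)} = -8 + 2 Z^{2}$ ($x{\left(Z \right)} = \left(Z^{2} + Z^{2}\right) - 8 = 2 Z^{2} - 8 = -8 + 2 Z^{2}$)
$\left(J + x{\left(B \right)}\right)^{2} = \left(10 - \left(8 - 2 \cdot 2^{2}\right)\right)^{2} = \left(10 + \left(-8 + 2 \cdot 4\right)\right)^{2} = \left(10 + \left(-8 + 8\right)\right)^{2} = \left(10 + 0\right)^{2} = 10^{2} = 100$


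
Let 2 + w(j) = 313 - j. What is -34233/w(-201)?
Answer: -34233/512 ≈ -66.861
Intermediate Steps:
w(j) = 311 - j (w(j) = -2 + (313 - j) = 311 - j)
-34233/w(-201) = -34233/(311 - 1*(-201)) = -34233/(311 + 201) = -34233/512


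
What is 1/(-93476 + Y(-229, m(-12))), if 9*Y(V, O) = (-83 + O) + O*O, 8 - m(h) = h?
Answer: -9/840947 ≈ -1.0702e-5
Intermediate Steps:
m(h) = 8 - h
Y(V, O) = -83/9 + O/9 + O**2/9 (Y(V, O) = ((-83 + O) + O*O)/9 = ((-83 + O) + O**2)/9 = (-83 + O + O**2)/9 = -83/9 + O/9 + O**2/9)
1/(-93476 + Y(-229, m(-12))) = 1/(-93476 + (-83/9 + (8 - 1*(-12))/9 + (8 - 1*(-12))**2/9)) = 1/(-93476 + (-83/9 + (8 + 12)/9 + (8 + 12)**2/9)) = 1/(-93476 + (-83/9 + (1/9)*20 + (1/9)*20**2)) = 1/(-93476 + (-83/9 + 20/9 + (1/9)*400)) = 1/(-93476 + (-83/9 + 20/9 + 400/9)) = 1/(-93476 + 337/9) = 1/(-840947/9) = -9/840947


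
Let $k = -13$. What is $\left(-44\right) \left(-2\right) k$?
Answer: $-1144$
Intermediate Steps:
$\left(-44\right) \left(-2\right) k = \left(-44\right) \left(-2\right) \left(-13\right) = 88 \left(-13\right) = -1144$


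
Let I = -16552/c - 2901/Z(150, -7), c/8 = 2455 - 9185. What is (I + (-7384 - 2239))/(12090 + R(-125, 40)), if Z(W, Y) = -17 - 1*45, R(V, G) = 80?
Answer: -998910243/1269513550 ≈ -0.78685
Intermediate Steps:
Z(W, Y) = -62 (Z(W, Y) = -17 - 45 = -62)
c = -53840 (c = 8*(2455 - 9185) = 8*(-6730) = -53840)
I = 4913002/104315 (I = -16552/(-53840) - 2901/(-62) = -16552*(-1/53840) - 2901*(-1/62) = 2069/6730 + 2901/62 = 4913002/104315 ≈ 47.098)
(I + (-7384 - 2239))/(12090 + R(-125, 40)) = (4913002/104315 + (-7384 - 2239))/(12090 + 80) = (4913002/104315 - 9623)/12170 = -998910243/104315*1/12170 = -998910243/1269513550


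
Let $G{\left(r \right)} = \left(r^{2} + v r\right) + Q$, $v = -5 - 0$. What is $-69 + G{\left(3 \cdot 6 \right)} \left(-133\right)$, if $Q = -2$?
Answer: $-30925$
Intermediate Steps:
$v = -5$ ($v = -5 + 0 = -5$)
$G{\left(r \right)} = -2 + r^{2} - 5 r$ ($G{\left(r \right)} = \left(r^{2} - 5 r\right) - 2 = -2 + r^{2} - 5 r$)
$-69 + G{\left(3 \cdot 6 \right)} \left(-133\right) = -69 + \left(-2 + \left(3 \cdot 6\right)^{2} - 5 \cdot 3 \cdot 6\right) \left(-133\right) = -69 + \left(-2 + 18^{2} - 90\right) \left(-133\right) = -69 + \left(-2 + 324 - 90\right) \left(-133\right) = -69 + 232 \left(-133\right) = -69 - 30856 = -30925$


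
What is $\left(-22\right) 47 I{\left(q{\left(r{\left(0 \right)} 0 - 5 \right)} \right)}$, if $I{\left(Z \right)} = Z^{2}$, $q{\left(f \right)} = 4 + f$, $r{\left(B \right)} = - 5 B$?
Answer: $-1034$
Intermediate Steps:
$\left(-22\right) 47 I{\left(q{\left(r{\left(0 \right)} 0 - 5 \right)} \right)} = \left(-22\right) 47 \left(4 - \left(5 - \left(-5\right) 0 \cdot 0\right)\right)^{2} = - 1034 \left(4 + \left(0 \cdot 0 - 5\right)\right)^{2} = - 1034 \left(4 + \left(0 - 5\right)\right)^{2} = - 1034 \left(4 - 5\right)^{2} = - 1034 \left(-1\right)^{2} = \left(-1034\right) 1 = -1034$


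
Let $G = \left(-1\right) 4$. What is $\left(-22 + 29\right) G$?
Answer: $-28$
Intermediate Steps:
$G = -4$
$\left(-22 + 29\right) G = \left(-22 + 29\right) \left(-4\right) = 7 \left(-4\right) = -28$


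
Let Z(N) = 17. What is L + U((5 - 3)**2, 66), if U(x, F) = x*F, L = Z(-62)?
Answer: 281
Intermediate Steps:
L = 17
U(x, F) = F*x
L + U((5 - 3)**2, 66) = 17 + 66*(5 - 3)**2 = 17 + 66*2**2 = 17 + 66*4 = 17 + 264 = 281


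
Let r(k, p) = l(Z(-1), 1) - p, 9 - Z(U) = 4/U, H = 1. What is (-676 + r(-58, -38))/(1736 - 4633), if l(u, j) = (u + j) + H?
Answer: 623/2897 ≈ 0.21505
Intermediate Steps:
Z(U) = 9 - 4/U
l(u, j) = 1 + j + u (l(u, j) = (u + j) + 1 = (j + u) + 1 = 1 + j + u)
r(k, p) = 15 - p (r(k, p) = (1 + 1 + (9 - 4/(-1))) - p = (1 + 1 + (9 - 4*(-1))) - p = (1 + 1 + (9 + 4)) - p = (1 + 1 + 13) - p = 15 - p)
(-676 + r(-58, -38))/(1736 - 4633) = (-676 + (15 - 1*(-38)))/(1736 - 4633) = (-676 + (15 + 38))/(-2897) = (-676 + 53)*(-1/2897) = -623*(-1/2897) = 623/2897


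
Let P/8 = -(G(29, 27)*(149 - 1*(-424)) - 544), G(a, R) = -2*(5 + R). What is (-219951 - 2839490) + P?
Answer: -2761713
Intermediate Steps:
G(a, R) = -10 - 2*R
P = 297728 (P = 8*(-((-10 - 2*27)*(149 - 1*(-424)) - 544)) = 8*(-((-10 - 54)*(149 + 424) - 544)) = 8*(-(-64*573 - 544)) = 8*(-(-36672 - 544)) = 8*(-1*(-37216)) = 8*37216 = 297728)
(-219951 - 2839490) + P = (-219951 - 2839490) + 297728 = -3059441 + 297728 = -2761713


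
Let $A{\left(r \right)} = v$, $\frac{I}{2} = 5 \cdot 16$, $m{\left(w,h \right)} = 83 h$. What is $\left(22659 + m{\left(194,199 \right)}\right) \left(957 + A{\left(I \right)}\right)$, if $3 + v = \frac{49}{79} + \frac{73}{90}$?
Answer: $\frac{133063575796}{3555} \approx 3.743 \cdot 10^{7}$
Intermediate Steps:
$I = 160$ ($I = 2 \cdot 5 \cdot 16 = 2 \cdot 80 = 160$)
$v = - \frac{11153}{7110}$ ($v = -3 + \left(\frac{49}{79} + \frac{73}{90}\right) = -3 + \frac{10177}{7110} = - \frac{11153}{7110} \approx -1.5686$)
$A{\left(r \right)} = - \frac{11153}{7110}$
$\left(22659 + m{\left(194,199 \right)}\right) \left(957 + A{\left(I \right)}\right) = \left(22659 + 83 \cdot 199\right) \left(957 - \frac{11153}{7110}\right) = \left(22659 + 16517\right) \frac{6793117}{7110} = 39176 \cdot \frac{6793117}{7110} = \frac{133063575796}{3555}$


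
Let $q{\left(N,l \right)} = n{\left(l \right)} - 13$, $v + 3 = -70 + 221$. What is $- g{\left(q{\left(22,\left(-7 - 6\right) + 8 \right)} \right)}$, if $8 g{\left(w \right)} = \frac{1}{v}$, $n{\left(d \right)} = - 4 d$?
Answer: $- \frac{1}{1184} \approx -0.00084459$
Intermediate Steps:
$v = 148$ ($v = -3 + \left(-70 + 221\right) = -3 + 151 = 148$)
$q{\left(N,l \right)} = -13 - 4 l$ ($q{\left(N,l \right)} = - 4 l - 13 = -13 - 4 l$)
$g{\left(w \right)} = \frac{1}{1184}$ ($g{\left(w \right)} = \frac{1}{8 \cdot 148} = \frac{1}{8} \cdot \frac{1}{148} = \frac{1}{1184}$)
$- g{\left(q{\left(22,\left(-7 - 6\right) + 8 \right)} \right)} = \left(-1\right) \frac{1}{1184} = - \frac{1}{1184}$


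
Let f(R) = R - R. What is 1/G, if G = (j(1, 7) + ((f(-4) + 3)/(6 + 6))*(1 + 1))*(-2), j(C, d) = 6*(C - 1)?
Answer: -1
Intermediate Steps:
f(R) = 0
j(C, d) = -6 + 6*C (j(C, d) = 6*(-1 + C) = -6 + 6*C)
G = -1 (G = ((-6 + 6*1) + ((0 + 3)/(6 + 6))*(1 + 1))*(-2) = ((-6 + 6) + (3/12)*2)*(-2) = (0 + (3*(1/12))*2)*(-2) = (0 + (1/4)*2)*(-2) = (0 + 1/2)*(-2) = (1/2)*(-2) = -1)
1/G = 1/(-1) = -1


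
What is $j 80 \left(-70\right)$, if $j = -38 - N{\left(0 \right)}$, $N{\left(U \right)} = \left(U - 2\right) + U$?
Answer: $201600$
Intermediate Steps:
$N{\left(U \right)} = -2 + 2 U$ ($N{\left(U \right)} = \left(-2 + U\right) + U = -2 + 2 U$)
$j = -36$ ($j = -38 - \left(-2 + 2 \cdot 0\right) = -38 - \left(-2 + 0\right) = -38 - -2 = -38 + 2 = -36$)
$j 80 \left(-70\right) = \left(-36\right) 80 \left(-70\right) = \left(-2880\right) \left(-70\right) = 201600$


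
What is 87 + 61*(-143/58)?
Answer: -3677/58 ≈ -63.397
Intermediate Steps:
87 + 61*(-143/58) = 87 - 8723/58 = -3677/58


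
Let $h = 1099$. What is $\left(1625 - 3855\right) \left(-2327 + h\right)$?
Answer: $2738440$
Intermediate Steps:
$\left(1625 - 3855\right) \left(-2327 + h\right) = \left(1625 - 3855\right) \left(-2327 + 1099\right) = \left(-2230\right) \left(-1228\right) = 2738440$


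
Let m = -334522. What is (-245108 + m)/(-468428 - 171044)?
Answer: 289815/319736 ≈ 0.90642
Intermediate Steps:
(-245108 + m)/(-468428 - 171044) = (-245108 - 334522)/(-468428 - 171044) = -579630/(-639472) = -579630*(-1/639472) = 289815/319736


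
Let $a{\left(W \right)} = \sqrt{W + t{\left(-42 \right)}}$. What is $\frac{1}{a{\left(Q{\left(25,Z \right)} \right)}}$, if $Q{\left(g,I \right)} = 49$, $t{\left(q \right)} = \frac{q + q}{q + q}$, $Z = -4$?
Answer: $\frac{\sqrt{2}}{10} \approx 0.14142$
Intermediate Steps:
$t{\left(q \right)} = 1$ ($t{\left(q \right)} = \frac{2 q}{2 q} = 2 q \frac{1}{2 q} = 1$)
$a{\left(W \right)} = \sqrt{1 + W}$ ($a{\left(W \right)} = \sqrt{W + 1} = \sqrt{1 + W}$)
$\frac{1}{a{\left(Q{\left(25,Z \right)} \right)}} = \frac{1}{\sqrt{1 + 49}} = \frac{1}{\sqrt{50}} = \frac{1}{5 \sqrt{2}} = \frac{\sqrt{2}}{10}$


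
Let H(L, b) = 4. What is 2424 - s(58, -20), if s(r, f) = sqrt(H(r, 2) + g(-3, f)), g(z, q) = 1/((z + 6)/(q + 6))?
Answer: 2424 - I*sqrt(6)/3 ≈ 2424.0 - 0.8165*I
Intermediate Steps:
g(z, q) = (6 + q)/(6 + z) (g(z, q) = 1/((6 + z)/(6 + q)) = (6 + q)/(6 + z))
s(r, f) = sqrt(6 + f/3) (s(r, f) = sqrt(4 + (6 + f)/(6 - 3)) = sqrt(4 + (6 + f)/3) = sqrt(4 + (2 + f/3)) = sqrt(6 + f/3))
2424 - s(58, -20) = 2424 - sqrt(54 + 3*(-20))/3 = 2424 - sqrt(54 - 60)/3 = 2424 - sqrt(-6)/3 = 2424 - I*sqrt(6)/3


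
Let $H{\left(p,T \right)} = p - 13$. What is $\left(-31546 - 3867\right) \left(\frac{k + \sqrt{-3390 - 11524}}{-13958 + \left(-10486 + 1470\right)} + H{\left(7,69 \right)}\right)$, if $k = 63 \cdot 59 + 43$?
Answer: $\frac{358187318}{1641} + \frac{5059 i \sqrt{14914}}{3282} \approx 2.1827 \cdot 10^{5} + 188.24 i$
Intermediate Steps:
$k = 3760$ ($k = 3717 + 43 = 3760$)
$H{\left(p,T \right)} = -13 + p$ ($H{\left(p,T \right)} = p - 13 = -13 + p$)
$\left(-31546 - 3867\right) \left(\frac{k + \sqrt{-3390 - 11524}}{-13958 + \left(-10486 + 1470\right)} + H{\left(7,69 \right)}\right) = \left(-31546 - 3867\right) \left(\frac{3760 + \sqrt{-3390 - 11524}}{-13958 + \left(-10486 + 1470\right)} + \left(-13 + 7\right)\right) = - 35413 \left(\frac{3760 + \sqrt{-14914}}{-13958 - 9016} - 6\right) = - 35413 \left(\frac{3760 + i \sqrt{14914}}{-22974} - 6\right) = - 35413 \left(\left(3760 + i \sqrt{14914}\right) \left(- \frac{1}{22974}\right) - 6\right) = - 35413 \left(\left(- \frac{1880}{11487} - \frac{i \sqrt{14914}}{22974}\right) - 6\right) = - 35413 \left(- \frac{70802}{11487} - \frac{i \sqrt{14914}}{22974}\right) = \frac{358187318}{1641} + \frac{5059 i \sqrt{14914}}{3282}$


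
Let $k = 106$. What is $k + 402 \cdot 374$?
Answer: $150454$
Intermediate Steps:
$k + 402 \cdot 374 = 106 + 402 \cdot 374 = 106 + 150348 = 150454$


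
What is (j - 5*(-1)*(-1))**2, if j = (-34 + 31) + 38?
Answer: 900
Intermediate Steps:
j = 35 (j = -3 + 38 = 35)
(j - 5*(-1)*(-1))**2 = (35 - 5*(-1)*(-1))**2 = (35 + 5*(-1))**2 = (35 - 5)**2 = 30**2 = 900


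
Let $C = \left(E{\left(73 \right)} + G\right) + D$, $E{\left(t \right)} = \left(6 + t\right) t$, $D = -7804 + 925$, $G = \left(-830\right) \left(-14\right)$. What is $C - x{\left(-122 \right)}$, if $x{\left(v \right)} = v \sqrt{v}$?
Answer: $10508 + 122 i \sqrt{122} \approx 10508.0 + 1347.5 i$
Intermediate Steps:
$G = 11620$
$D = -6879$
$E{\left(t \right)} = t \left(6 + t\right)$
$x{\left(v \right)} = v^{\frac{3}{2}}$
$C = 10508$ ($C = \left(73 \left(6 + 73\right) + 11620\right) - 6879 = \left(73 \cdot 79 + 11620\right) - 6879 = \left(5767 + 11620\right) - 6879 = 17387 - 6879 = 10508$)
$C - x{\left(-122 \right)} = 10508 - \left(-122\right)^{\frac{3}{2}} = 10508 - - 122 i \sqrt{122} = 10508 + 122 i \sqrt{122}$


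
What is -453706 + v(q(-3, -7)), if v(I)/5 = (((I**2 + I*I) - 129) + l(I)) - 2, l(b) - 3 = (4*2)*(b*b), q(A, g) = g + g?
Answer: -444546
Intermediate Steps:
q(A, g) = 2*g
l(b) = 3 + 8*b**2 (l(b) = 3 + (4*2)*(b*b) = 3 + 8*b**2)
v(I) = -640 + 50*I**2 (v(I) = 5*((((I**2 + I*I) - 129) + (3 + 8*I**2)) - 2) = 5*((((I**2 + I**2) - 129) + (3 + 8*I**2)) - 2) = 5*(((2*I**2 - 129) + (3 + 8*I**2)) - 2) = 5*(((-129 + 2*I**2) + (3 + 8*I**2)) - 2) = 5*((-126 + 10*I**2) - 2) = 5*(-128 + 10*I**2) = -640 + 50*I**2)
-453706 + v(q(-3, -7)) = -453706 + (-640 + 50*(2*(-7))**2) = -453706 + (-640 + 50*(-14)**2) = -453706 + (-640 + 50*196) = -453706 + (-640 + 9800) = -453706 + 9160 = -444546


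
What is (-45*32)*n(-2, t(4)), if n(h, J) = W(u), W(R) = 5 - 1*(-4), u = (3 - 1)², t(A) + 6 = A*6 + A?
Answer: -12960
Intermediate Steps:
t(A) = -6 + 7*A (t(A) = -6 + (A*6 + A) = -6 + (6*A + A) = -6 + 7*A)
u = 4 (u = 2² = 4)
W(R) = 9 (W(R) = 5 + 4 = 9)
n(h, J) = 9
(-45*32)*n(-2, t(4)) = -45*32*9 = -1440*9 = -12960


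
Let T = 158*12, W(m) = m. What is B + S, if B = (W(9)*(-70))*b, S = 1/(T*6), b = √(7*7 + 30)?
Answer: 1/11376 - 630*√79 ≈ -5599.6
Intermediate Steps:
T = 1896
b = √79 (b = √(49 + 30) = √79 ≈ 8.8882)
S = 1/11376 (S = 1/(1896*6) = 1/11376 ≈ 8.7904e-5)
B = -630*√79 (B = (9*(-70))*√79 = -630*√79 ≈ -5599.6)
B + S = -630*√79 + 1/11376 = 1/11376 - 630*√79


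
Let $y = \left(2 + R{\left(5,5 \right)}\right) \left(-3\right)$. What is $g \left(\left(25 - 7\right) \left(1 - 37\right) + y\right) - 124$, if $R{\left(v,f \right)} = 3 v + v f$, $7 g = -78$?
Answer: $\frac{59504}{7} \approx 8500.6$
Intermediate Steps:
$g = - \frac{78}{7}$ ($g = \frac{1}{7} \left(-78\right) = - \frac{78}{7} \approx -11.143$)
$R{\left(v,f \right)} = 3 v + f v$
$y = -126$ ($y = \left(2 + 5 \left(3 + 5\right)\right) \left(-3\right) = \left(2 + 5 \cdot 8\right) \left(-3\right) = \left(2 + 40\right) \left(-3\right) = 42 \left(-3\right) = -126$)
$g \left(\left(25 - 7\right) \left(1 - 37\right) + y\right) - 124 = - \frac{78 \left(\left(25 - 7\right) \left(1 - 37\right) - 126\right)}{7} - 124 = - \frac{78 \left(18 \left(-36\right) - 126\right)}{7} - 124 = - \frac{78 \left(-648 - 126\right)}{7} - 124 = \left(- \frac{78}{7}\right) \left(-774\right) - 124 = \frac{60372}{7} - 124 = \frac{59504}{7}$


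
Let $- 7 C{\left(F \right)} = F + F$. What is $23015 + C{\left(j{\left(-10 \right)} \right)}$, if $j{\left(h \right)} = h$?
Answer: $\frac{161125}{7} \approx 23018.0$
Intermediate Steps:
$C{\left(F \right)} = - \frac{2 F}{7}$ ($C{\left(F \right)} = - \frac{F + F}{7} = - \frac{2 F}{7}$)
$23015 + C{\left(j{\left(-10 \right)} \right)} = 23015 - - \frac{20}{7} = 23015 + \frac{20}{7} = \frac{161125}{7}$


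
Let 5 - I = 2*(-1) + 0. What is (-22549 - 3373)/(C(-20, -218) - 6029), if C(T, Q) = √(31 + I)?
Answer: 156283738/36348803 + 25922*√38/36348803 ≈ 4.3040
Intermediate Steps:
I = 7 (I = 5 - (2*(-1) + 0) = 5 - (-2 + 0) = 5 - 1*(-2) = 5 + 2 = 7)
C(T, Q) = √38 (C(T, Q) = √(31 + 7) = √38)
(-22549 - 3373)/(C(-20, -218) - 6029) = (-22549 - 3373)/(√38 - 6029) = -25922/(-6029 + √38)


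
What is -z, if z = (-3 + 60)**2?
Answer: -3249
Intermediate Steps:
z = 3249 (z = 57**2 = 3249)
-z = -1*3249 = -3249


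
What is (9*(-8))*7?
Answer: -504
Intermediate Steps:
(9*(-8))*7 = -72*7 = -504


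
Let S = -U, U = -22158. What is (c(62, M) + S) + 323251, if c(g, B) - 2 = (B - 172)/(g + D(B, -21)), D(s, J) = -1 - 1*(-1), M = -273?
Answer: 21415037/62 ≈ 3.4540e+5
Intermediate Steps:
D(s, J) = 0 (D(s, J) = -1 + 1 = 0)
c(g, B) = 2 + (-172 + B)/g (c(g, B) = 2 + (B - 172)/(g + 0) = 2 + (-172 + B)/g)
S = 22158 (S = -1*(-22158) = 22158)
(c(62, M) + S) + 323251 = ((-172 - 273 + 2*62)/62 + 22158) + 323251 = ((-172 - 273 + 124)/62 + 22158) + 323251 = ((1/62)*(-321) + 22158) + 323251 = (-321/62 + 22158) + 323251 = 1373475/62 + 323251 = 21415037/62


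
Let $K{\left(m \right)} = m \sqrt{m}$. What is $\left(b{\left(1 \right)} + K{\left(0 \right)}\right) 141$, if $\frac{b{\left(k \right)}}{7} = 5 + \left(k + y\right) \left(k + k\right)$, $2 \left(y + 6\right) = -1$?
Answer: $-5922$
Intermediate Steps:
$y = - \frac{13}{2}$ ($y = -6 + \frac{1}{2} \left(-1\right) = -6 - \frac{1}{2} = - \frac{13}{2} \approx -6.5$)
$K{\left(m \right)} = m^{\frac{3}{2}}$
$b{\left(k \right)} = 35 + 14 k \left(- \frac{13}{2} + k\right)$ ($b{\left(k \right)} = 7 \left(5 + \left(k - \frac{13}{2}\right) \left(k + k\right)\right) = 7 \left(5 + \left(- \frac{13}{2} + k\right) 2 k\right) = 7 \left(5 + 2 k \left(- \frac{13}{2} + k\right)\right) = 35 + 14 k \left(- \frac{13}{2} + k\right)$)
$\left(b{\left(1 \right)} + K{\left(0 \right)}\right) 141 = \left(\left(35 - 91 + 14 \cdot 1^{2}\right) + 0^{\frac{3}{2}}\right) 141 = \left(\left(35 - 91 + 14 \cdot 1\right) + 0\right) 141 = \left(\left(35 - 91 + 14\right) + 0\right) 141 = \left(-42 + 0\right) 141 = \left(-42\right) 141 = -5922$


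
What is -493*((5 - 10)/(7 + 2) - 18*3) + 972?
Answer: 250811/9 ≈ 27868.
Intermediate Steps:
-493*((5 - 10)/(7 + 2) - 18*3) + 972 = -493*(-5/9 - 54) + 972 = -493*(-491/9) + 972 = 242063/9 + 972 = 250811/9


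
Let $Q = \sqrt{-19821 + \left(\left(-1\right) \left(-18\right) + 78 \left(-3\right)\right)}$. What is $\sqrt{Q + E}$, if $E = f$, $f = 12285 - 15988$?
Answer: $\sqrt{-3703 + i \sqrt{20037}} \approx 1.1629 + 60.863 i$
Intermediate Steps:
$Q = i \sqrt{20037}$ ($Q = \sqrt{-19821 + \left(18 - 234\right)} = \sqrt{-19821 - 216} = \sqrt{-20037} = i \sqrt{20037} \approx 141.55 i$)
$f = -3703$ ($f = 12285 - 15988 = -3703$)
$E = -3703$
$\sqrt{Q + E} = \sqrt{i \sqrt{20037} - 3703} = \sqrt{-3703 + i \sqrt{20037}}$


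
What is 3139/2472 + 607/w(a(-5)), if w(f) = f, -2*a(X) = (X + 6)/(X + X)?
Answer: 30013219/2472 ≈ 12141.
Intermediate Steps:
a(X) = -(6 + X)/(4*X) (a(X) = -(X + 6)/(2*(X + X)) = -(6 + X)/(2*(2*X)) = -(6 + X)*1/(2*X)/2 = -(6 + X)/(4*X))
3139/2472 + 607/w(a(-5)) = 3139/2472 + 607/(((¼)*(-6 - 1*(-5))/(-5))) = 3139*(1/2472) + 607/(((¼)*(-⅕)*(-6 + 5))) = 3139/2472 + 607/(((¼)*(-⅕)*(-1))) = 3139/2472 + 607/(1/20) = 3139/2472 + 607*20 = 3139/2472 + 12140 = 30013219/2472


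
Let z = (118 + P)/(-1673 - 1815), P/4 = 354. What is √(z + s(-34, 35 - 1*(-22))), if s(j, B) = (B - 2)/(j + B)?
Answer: √196245453/10028 ≈ 1.3970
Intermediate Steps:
P = 1416 (P = 4*354 = 1416)
s(j, B) = (-2 + B)/(B + j)
z = -767/1744 (z = (118 + 1416)/(-1673 - 1815) = 1534/(-3488) = 1534*(-1/3488) = -767/1744 ≈ -0.43979)
√(z + s(-34, 35 - 1*(-22))) = √(-767/1744 + (-2 + (35 - 1*(-22)))/((35 - 1*(-22)) - 34)) = √(-767/1744 + (-2 + (35 + 22))/((35 + 22) - 34)) = √(-767/1744 + (-2 + 57)/(57 - 34)) = √(-767/1744 + 55/23) = √(78279/40112) = √196245453/10028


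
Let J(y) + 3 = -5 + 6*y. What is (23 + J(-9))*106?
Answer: -4134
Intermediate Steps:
J(y) = -8 + 6*y (J(y) = -3 + (-5 + 6*y) = -8 + 6*y)
(23 + J(-9))*106 = (23 + (-8 + 6*(-9)))*106 = (23 + (-8 - 54))*106 = (23 - 62)*106 = -39*106 = -4134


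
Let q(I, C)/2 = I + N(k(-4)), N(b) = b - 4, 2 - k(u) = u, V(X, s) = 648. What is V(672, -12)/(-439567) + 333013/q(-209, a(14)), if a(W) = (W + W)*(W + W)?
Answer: -146381793643/181980738 ≈ -804.38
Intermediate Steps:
k(u) = 2 - u
N(b) = -4 + b
a(W) = 4*W² (a(W) = (2*W)*(2*W) = 4*W²)
q(I, C) = 4 + 2*I (q(I, C) = 2*(I + (-4 + (2 - 1*(-4)))) = 2*(I + (-4 + (2 + 4))) = 2*(I + (-4 + 6)) = 2*(I + 2) = 2*(2 + I) = 4 + 2*I)
V(672, -12)/(-439567) + 333013/q(-209, a(14)) = 648/(-439567) + 333013/(4 + 2*(-209)) = 648*(-1/439567) + 333013/(4 - 418) = -648/439567 + 333013/(-414) = -648/439567 + 333013*(-1/414) = -648/439567 - 333013/414 = -146381793643/181980738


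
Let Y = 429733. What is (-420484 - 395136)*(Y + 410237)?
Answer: -685096331400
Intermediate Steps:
(-420484 - 395136)*(Y + 410237) = (-420484 - 395136)*(429733 + 410237) = -815620*839970 = -685096331400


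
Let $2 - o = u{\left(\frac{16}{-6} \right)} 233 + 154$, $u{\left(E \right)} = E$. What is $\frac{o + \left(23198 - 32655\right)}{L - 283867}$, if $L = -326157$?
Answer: $\frac{26963}{1830072} \approx 0.014733$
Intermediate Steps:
$o = \frac{1408}{3}$ ($o = 2 - \left(\frac{16}{-6} \cdot 233 + 154\right) = 2 - \left(16 \left(- \frac{1}{6}\right) 233 + 154\right) = 2 - \left(\left(- \frac{8}{3}\right) 233 + 154\right) = 2 - \left(- \frac{1864}{3} + 154\right) = 2 - - \frac{1402}{3} = 2 + \frac{1402}{3} = \frac{1408}{3} \approx 469.33$)
$\frac{o + \left(23198 - 32655\right)}{L - 283867} = \frac{\frac{1408}{3} + \left(23198 - 32655\right)}{-326157 - 283867} = \frac{\frac{1408}{3} + \left(23198 - 32655\right)}{-610024} = \left(\frac{1408}{3} - 9457\right) \left(- \frac{1}{610024}\right) = \left(- \frac{26963}{3}\right) \left(- \frac{1}{610024}\right) = \frac{26963}{1830072}$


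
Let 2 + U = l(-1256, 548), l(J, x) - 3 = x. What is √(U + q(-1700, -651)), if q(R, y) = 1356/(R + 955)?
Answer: 11*√2509905/745 ≈ 23.392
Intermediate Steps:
l(J, x) = 3 + x
q(R, y) = 1356/(955 + R)
U = 549 (U = -2 + (3 + 548) = -2 + 551 = 549)
√(U + q(-1700, -651)) = √(549 + 1356/(955 - 1700)) = √(549 + 1356/(-745)) = √(549 + 1356*(-1/745)) = √(549 - 1356/745) = √(407649/745) = 11*√2509905/745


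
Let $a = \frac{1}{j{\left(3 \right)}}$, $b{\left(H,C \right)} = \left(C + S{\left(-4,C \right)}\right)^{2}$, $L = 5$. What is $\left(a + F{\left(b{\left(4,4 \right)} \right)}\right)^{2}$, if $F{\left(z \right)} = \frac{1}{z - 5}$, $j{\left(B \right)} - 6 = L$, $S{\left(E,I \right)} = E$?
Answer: $\frac{36}{3025} \approx 0.011901$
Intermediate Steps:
$b{\left(H,C \right)} = \left(-4 + C\right)^{2}$ ($b{\left(H,C \right)} = \left(C - 4\right)^{2} = \left(-4 + C\right)^{2}$)
$j{\left(B \right)} = 11$ ($j{\left(B \right)} = 6 + 5 = 11$)
$F{\left(z \right)} = \frac{1}{-5 + z}$
$a = \frac{1}{11} \approx 0.090909$
$\left(a + F{\left(b{\left(4,4 \right)} \right)}\right)^{2} = \left(\frac{1}{11} + \frac{1}{-5 + \left(-4 + 4\right)^{2}}\right)^{2} = \left(\frac{1}{11} + \frac{1}{-5 + 0^{2}}\right)^{2} = \left(\frac{1}{11} + \frac{1}{-5 + 0}\right)^{2} = \left(\frac{1}{11} + \frac{1}{-5}\right)^{2} = \left(\frac{1}{11} - \frac{1}{5}\right)^{2} = \left(- \frac{6}{55}\right)^{2} = \frac{36}{3025}$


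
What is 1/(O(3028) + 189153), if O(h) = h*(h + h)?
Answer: 1/18526721 ≈ 5.3976e-8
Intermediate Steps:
O(h) = 2*h² (O(h) = h*(2*h) = 2*h²)
1/(O(3028) + 189153) = 1/(2*3028² + 189153) = 1/(2*9168784 + 189153) = 1/(18337568 + 189153) = 1/18526721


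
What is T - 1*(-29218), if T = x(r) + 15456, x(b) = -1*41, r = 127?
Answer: 44633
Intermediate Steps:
x(b) = -41
T = 15415 (T = -41 + 15456 = 15415)
T - 1*(-29218) = 15415 - 1*(-29218) = 15415 + 29218 = 44633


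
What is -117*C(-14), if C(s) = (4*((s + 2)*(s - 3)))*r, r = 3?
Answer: -286416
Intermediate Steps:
C(s) = 12*(-3 + s)*(2 + s) (C(s) = (4*((s + 2)*(s - 3)))*3 = (4*((2 + s)*(-3 + s)))*3 = (4*((-3 + s)*(2 + s)))*3 = (4*(-3 + s)*(2 + s))*3 = 12*(-3 + s)*(2 + s))
-117*C(-14) = -117*(-72 - 12*(-14) + 12*(-14)²) = -117*(-72 + 168 + 12*196) = -117*(-72 + 168 + 2352) = -117*2448 = -286416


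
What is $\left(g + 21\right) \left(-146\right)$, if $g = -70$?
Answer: $7154$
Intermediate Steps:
$\left(g + 21\right) \left(-146\right) = \left(-70 + 21\right) \left(-146\right) = \left(-49\right) \left(-146\right) = 7154$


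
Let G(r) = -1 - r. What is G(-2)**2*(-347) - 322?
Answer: -669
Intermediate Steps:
G(-2)**2*(-347) - 322 = (-1 - 1*(-2))**2*(-347) - 322 = (-1 + 2)**2*(-347) - 322 = 1**2*(-347) - 322 = 1*(-347) - 322 = -347 - 322 = -669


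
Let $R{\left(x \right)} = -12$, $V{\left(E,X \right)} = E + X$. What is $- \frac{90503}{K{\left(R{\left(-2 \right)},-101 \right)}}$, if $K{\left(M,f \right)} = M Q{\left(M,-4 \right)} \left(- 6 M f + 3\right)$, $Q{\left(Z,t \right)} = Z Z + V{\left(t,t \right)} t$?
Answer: $- \frac{90503}{15352128} \approx -0.0058951$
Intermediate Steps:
$Q{\left(Z,t \right)} = Z^{2} + 2 t^{2}$ ($Q{\left(Z,t \right)} = Z Z + \left(t + t\right) t = Z^{2} + 2 t t = Z^{2} + 2 t^{2}$)
$K{\left(M,f \right)} = M \left(3 - 6 M f\right) \left(32 + M^{2}\right)$ ($K{\left(M,f \right)} = M \left(M^{2} + 2 \left(-4\right)^{2}\right) \left(- 6 M f + 3\right) = M \left(M^{2} + 2 \cdot 16\right) \left(- 6 M f + 3\right) = M \left(M^{2} + 32\right) \left(3 - 6 M f\right) = M \left(32 + M^{2}\right) \left(3 - 6 M f\right) = M \left(3 - 6 M f\right) \left(32 + M^{2}\right)$)
$- \frac{90503}{K{\left(R{\left(-2 \right)},-101 \right)}} = - \frac{90503}{\left(-3\right) \left(-12\right) \left(-1 + 2 \left(-12\right) \left(-101\right)\right) \left(32 + \left(-12\right)^{2}\right)} = - \frac{90503}{\left(-3\right) \left(-12\right) \left(-1 + 2424\right) \left(32 + 144\right)} = - \frac{90503}{\left(-3\right) \left(-12\right) 2423 \cdot 176} = - \frac{90503}{15352128}$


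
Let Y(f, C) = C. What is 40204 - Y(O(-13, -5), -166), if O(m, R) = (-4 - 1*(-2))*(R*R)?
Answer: 40370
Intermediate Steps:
O(m, R) = -2*R**2 (O(m, R) = (-4 + 2)*R**2 = -2*R**2)
40204 - Y(O(-13, -5), -166) = 40204 - 1*(-166) = 40204 + 166 = 40370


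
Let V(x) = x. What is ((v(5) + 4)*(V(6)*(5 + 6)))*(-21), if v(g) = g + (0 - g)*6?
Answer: 29106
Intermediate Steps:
v(g) = -5*g (v(g) = g - g*6 = g - 6*g = -5*g)
((v(5) + 4)*(V(6)*(5 + 6)))*(-21) = ((-5*5 + 4)*(6*(5 + 6)))*(-21) = ((-25 + 4)*(6*11))*(-21) = -21*66*(-21) = -1386*(-21) = 29106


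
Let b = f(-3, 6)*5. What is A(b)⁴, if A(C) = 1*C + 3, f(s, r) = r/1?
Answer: 1185921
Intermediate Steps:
f(s, r) = r (f(s, r) = r*1 = r)
b = 30 (b = 6*5 = 30)
A(C) = 3 + C (A(C) = C + 3 = 3 + C)
A(b)⁴ = (3 + 30)⁴ = 33⁴ = 1185921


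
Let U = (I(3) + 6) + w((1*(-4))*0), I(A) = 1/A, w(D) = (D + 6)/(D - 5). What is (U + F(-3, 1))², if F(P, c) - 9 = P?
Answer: 27889/225 ≈ 123.95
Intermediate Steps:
F(P, c) = 9 + P
w(D) = (6 + D)/(-5 + D)
U = 77/15 (U = (1/3 + 6) + (6 + (1*(-4))*0)/(-5 + (1*(-4))*0) = (⅓ + 6) + (6 - 4*0)/(-5 - 4*0) = 19/3 + (6 + 0)/(-5 + 0) = 19/3 + 6/(-5) = 19/3 - ⅕*6 = 19/3 - 6/5 = 77/15 ≈ 5.1333)
(U + F(-3, 1))² = (77/15 + (9 - 3))² = (77/15 + 6)² = (167/15)² = 27889/225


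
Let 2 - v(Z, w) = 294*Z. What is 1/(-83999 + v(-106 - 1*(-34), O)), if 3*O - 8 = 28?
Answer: -1/62829 ≈ -1.5916e-5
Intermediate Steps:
O = 12 (O = 8/3 + (⅓)*28 = 8/3 + 28/3 = 12)
v(Z, w) = 2 - 294*Z
1/(-83999 + v(-106 - 1*(-34), O)) = 1/(-83999 + (2 - 294*(-106 - 1*(-34)))) = 1/(-83999 + (2 - 294*(-106 + 34))) = 1/(-83999 + (2 - 294*(-72))) = 1/(-83999 + (2 + 21168)) = 1/(-83999 + 21170) = 1/(-62829) = -1/62829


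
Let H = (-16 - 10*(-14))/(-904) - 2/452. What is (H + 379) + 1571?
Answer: 220334/113 ≈ 1949.9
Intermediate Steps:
H = -16/113 (H = (-16 + 140)*(-1/904) - 2*1/452 = 124*(-1/904) - 1/226 = -31/226 - 1/226 = -16/113 ≈ -0.14159)
(H + 379) + 1571 = (-16/113 + 379) + 1571 = 42811/113 + 1571 = 220334/113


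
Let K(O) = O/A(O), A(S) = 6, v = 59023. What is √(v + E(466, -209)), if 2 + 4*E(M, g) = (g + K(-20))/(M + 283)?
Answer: √24326920479/642 ≈ 242.95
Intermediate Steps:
K(O) = O/6
E(M, g) = -½ + (-10/3 + g)/(4*(283 + M)) (E(M, g) = -½ + ((g + (⅙)*(-20))/(M + 283))/4 = -½ + ((g - 10/3)/(283 + M))/4 = -½ + ((-10/3 + g)/(283 + M))/4 = -½ + (-10/3 + g)/(4*(283 + M)))
√(v + E(466, -209)) = √(59023 + (-1708 - 6*466 + 3*(-209))/(12*(283 + 466))) = √(59023 + (1/12)*(-1708 - 2796 - 627)/749) = √(59023 + (1/12)*(1/749)*(-5131)) = √(59023 - 733/1284) = √(75784799/1284) = √24326920479/642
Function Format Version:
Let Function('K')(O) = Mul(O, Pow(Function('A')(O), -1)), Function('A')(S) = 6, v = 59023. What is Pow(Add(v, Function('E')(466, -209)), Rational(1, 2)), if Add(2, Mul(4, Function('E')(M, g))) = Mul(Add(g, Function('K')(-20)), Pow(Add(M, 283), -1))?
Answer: Mul(Rational(1, 642), Pow(24326920479, Rational(1, 2))) ≈ 242.95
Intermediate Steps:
Function('K')(O) = Mul(Rational(1, 6), O) (Function('K')(O) = Mul(O, Pow(6, -1)) = Mul(O, Rational(1, 6)) = Mul(Rational(1, 6), O))
Function('E')(M, g) = Add(Rational(-1, 2), Mul(Rational(1, 4), Pow(Add(283, M), -1), Add(Rational(-10, 3), g))) (Function('E')(M, g) = Add(Rational(-1, 2), Mul(Rational(1, 4), Mul(Add(g, Mul(Rational(1, 6), -20)), Pow(Add(M, 283), -1)))) = Add(Rational(-1, 2), Mul(Rational(1, 4), Mul(Add(g, Rational(-10, 3)), Pow(Add(283, M), -1)))) = Add(Rational(-1, 2), Mul(Rational(1, 4), Mul(Add(Rational(-10, 3), g), Pow(Add(283, M), -1)))) = Add(Rational(-1, 2), Mul(Rational(1, 4), Mul(Pow(Add(283, M), -1), Add(Rational(-10, 3), g)))) = Add(Rational(-1, 2), Mul(Rational(1, 4), Pow(Add(283, M), -1), Add(Rational(-10, 3), g))))
Pow(Add(v, Function('E')(466, -209)), Rational(1, 2)) = Pow(Add(59023, Mul(Rational(1, 12), Pow(Add(283, 466), -1), Add(-1708, Mul(-6, 466), Mul(3, -209)))), Rational(1, 2)) = Pow(Add(59023, Mul(Rational(1, 12), Pow(749, -1), Add(-1708, -2796, -627))), Rational(1, 2)) = Pow(Add(59023, Mul(Rational(1, 12), Rational(1, 749), -5131)), Rational(1, 2)) = Pow(Add(59023, Rational(-733, 1284)), Rational(1, 2)) = Pow(Rational(75784799, 1284), Rational(1, 2)) = Mul(Rational(1, 642), Pow(24326920479, Rational(1, 2)))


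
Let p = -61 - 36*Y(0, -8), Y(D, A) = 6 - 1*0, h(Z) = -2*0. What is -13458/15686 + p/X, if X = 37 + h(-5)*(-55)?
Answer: -2421484/290191 ≈ -8.3445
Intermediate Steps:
h(Z) = 0
Y(D, A) = 6 (Y(D, A) = 6 + 0 = 6)
p = -277 (p = -61 - 36*6 = -61 - 216 = -277)
X = 37 (X = 37 + 0*(-55) = 37 + 0 = 37)
-13458/15686 + p/X = -13458/15686 - 277/37 = -13458*1/15686 - 277*1/37 = -6729/7843 - 277/37 = -2421484/290191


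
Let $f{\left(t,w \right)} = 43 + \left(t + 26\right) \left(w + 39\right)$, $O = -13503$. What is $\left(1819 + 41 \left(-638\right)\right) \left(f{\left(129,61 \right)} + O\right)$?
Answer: $-49651560$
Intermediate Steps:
$f{\left(t,w \right)} = 43 + \left(26 + t\right) \left(39 + w\right)$
$\left(1819 + 41 \left(-638\right)\right) \left(f{\left(129,61 \right)} + O\right) = \left(1819 + 41 \left(-638\right)\right) \left(\left(1057 + 26 \cdot 61 + 39 \cdot 129 + 129 \cdot 61\right) - 13503\right) = \left(1819 - 26158\right) \left(\left(1057 + 1586 + 5031 + 7869\right) - 13503\right) = - 24339 \left(15543 - 13503\right) = \left(-24339\right) 2040 = -49651560$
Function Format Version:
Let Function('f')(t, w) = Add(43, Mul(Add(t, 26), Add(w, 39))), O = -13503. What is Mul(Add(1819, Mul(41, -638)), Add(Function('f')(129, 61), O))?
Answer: -49651560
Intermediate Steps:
Function('f')(t, w) = Add(43, Mul(Add(26, t), Add(39, w)))
Mul(Add(1819, Mul(41, -638)), Add(Function('f')(129, 61), O)) = Mul(Add(1819, Mul(41, -638)), Add(Add(1057, Mul(26, 61), Mul(39, 129), Mul(129, 61)), -13503)) = Mul(Add(1819, -26158), Add(Add(1057, 1586, 5031, 7869), -13503)) = Mul(-24339, Add(15543, -13503)) = Mul(-24339, 2040) = -49651560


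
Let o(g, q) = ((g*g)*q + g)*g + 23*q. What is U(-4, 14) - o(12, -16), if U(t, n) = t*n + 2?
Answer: 27818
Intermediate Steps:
U(t, n) = 2 + n*t (U(t, n) = n*t + 2 = 2 + n*t)
o(g, q) = 23*q + g*(g + q*g²) (o(g, q) = (g²*q + g)*g + 23*q = (q*g² + g)*g + 23*q = (g + q*g²)*g + 23*q = g*(g + q*g²) + 23*q = 23*q + g*(g + q*g²))
U(-4, 14) - o(12, -16) = (2 + 14*(-4)) - (12² + 23*(-16) - 16*12³) = (2 - 56) - (144 - 368 - 16*1728) = -54 - (144 - 368 - 27648) = -54 - 1*(-27872) = -54 + 27872 = 27818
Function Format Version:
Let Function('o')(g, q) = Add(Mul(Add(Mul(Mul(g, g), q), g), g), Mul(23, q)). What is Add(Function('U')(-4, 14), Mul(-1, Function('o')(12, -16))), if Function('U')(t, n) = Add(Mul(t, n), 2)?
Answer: 27818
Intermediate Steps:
Function('U')(t, n) = Add(2, Mul(n, t)) (Function('U')(t, n) = Add(Mul(n, t), 2) = Add(2, Mul(n, t)))
Function('o')(g, q) = Add(Mul(23, q), Mul(g, Add(g, Mul(q, Pow(g, 2))))) (Function('o')(g, q) = Add(Mul(Add(Mul(Pow(g, 2), q), g), g), Mul(23, q)) = Add(Mul(Add(Mul(q, Pow(g, 2)), g), g), Mul(23, q)) = Add(Mul(Add(g, Mul(q, Pow(g, 2))), g), Mul(23, q)) = Add(Mul(g, Add(g, Mul(q, Pow(g, 2)))), Mul(23, q)) = Add(Mul(23, q), Mul(g, Add(g, Mul(q, Pow(g, 2))))))
Add(Function('U')(-4, 14), Mul(-1, Function('o')(12, -16))) = Add(Add(2, Mul(14, -4)), Mul(-1, Add(Pow(12, 2), Mul(23, -16), Mul(-16, Pow(12, 3))))) = Add(Add(2, -56), Mul(-1, Add(144, -368, Mul(-16, 1728)))) = Add(-54, Mul(-1, Add(144, -368, -27648))) = Add(-54, Mul(-1, -27872)) = Add(-54, 27872) = 27818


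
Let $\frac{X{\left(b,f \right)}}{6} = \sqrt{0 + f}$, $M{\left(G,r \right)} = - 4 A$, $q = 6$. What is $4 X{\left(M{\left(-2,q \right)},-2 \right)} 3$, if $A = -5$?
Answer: $72 i \sqrt{2} \approx 101.82 i$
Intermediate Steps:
$M{\left(G,r \right)} = 20$ ($M{\left(G,r \right)} = \left(-4\right) \left(-5\right) = 20$)
$X{\left(b,f \right)} = 6 \sqrt{f}$ ($X{\left(b,f \right)} = 6 \sqrt{0 + f} = 6 \sqrt{f}$)
$4 X{\left(M{\left(-2,q \right)},-2 \right)} 3 = 4 \cdot 6 \sqrt{-2} \cdot 3 = 4 \cdot 6 i \sqrt{2} \cdot 3 = 24 i \sqrt{2} \cdot 3 = 72 i \sqrt{2}$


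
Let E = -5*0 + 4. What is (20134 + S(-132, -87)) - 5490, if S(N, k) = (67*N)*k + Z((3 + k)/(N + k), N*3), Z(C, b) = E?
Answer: 784076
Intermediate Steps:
E = 4 (E = 0 + 4 = 4)
Z(C, b) = 4
S(N, k) = 4 + 67*N*k (S(N, k) = (67*N)*k + 4 = 67*N*k + 4 = 4 + 67*N*k)
(20134 + S(-132, -87)) - 5490 = (20134 + (4 + 67*(-132)*(-87))) - 5490 = (20134 + (4 + 769428)) - 5490 = (20134 + 769432) - 5490 = 789566 - 5490 = 784076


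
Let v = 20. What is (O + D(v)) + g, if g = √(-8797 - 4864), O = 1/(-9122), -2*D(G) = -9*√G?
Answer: -1/9122 + 9*√5 + I*√13661 ≈ 20.125 + 116.88*I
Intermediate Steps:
D(G) = 9*√G/2 (D(G) = -(-9)*√G/2 = 9*√G/2)
O = -1/9122 ≈ -0.00010963
g = I*√13661 (g = √(-13661) = I*√13661 ≈ 116.88*I)
(O + D(v)) + g = (-1/9122 + 9*√20/2) + I*√13661 = (-1/9122 + 9*(2*√5)/2) + I*√13661 = (-1/9122 + 9*√5) + I*√13661 = -1/9122 + 9*√5 + I*√13661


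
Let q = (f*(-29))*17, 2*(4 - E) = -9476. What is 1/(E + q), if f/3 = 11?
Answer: -1/11527 ≈ -8.6753e-5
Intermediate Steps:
f = 33 (f = 3*11 = 33)
E = 4742 (E = 4 - ½*(-9476) = 4 + 4738 = 4742)
q = -16269 (q = (33*(-29))*17 = -957*17 = -16269)
1/(E + q) = 1/(4742 - 16269) = 1/(-11527) = -1/11527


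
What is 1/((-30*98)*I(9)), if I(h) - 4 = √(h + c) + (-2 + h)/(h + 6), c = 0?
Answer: -1/21952 ≈ -4.5554e-5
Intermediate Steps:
I(h) = 4 + √h + (-2 + h)/(6 + h) (I(h) = 4 + (√(h + 0) + (-2 + h)/(h + 6)) = 4 + (√h + (-2 + h)/(6 + h)) = 4 + √h + (-2 + h)/(6 + h))
1/((-30*98)*I(9)) = 1/((-30*98)*((22 + 9^(3/2) + 5*9 + 6*√9)/(6 + 9))) = 1/(-2940*(22 + 27 + 45 + 6*3)/15) = 1/(-196*(22 + 27 + 45 + 18)) = 1/(-196*112) = 1/(-2940*112/15) = 1/(-21952) = -1/21952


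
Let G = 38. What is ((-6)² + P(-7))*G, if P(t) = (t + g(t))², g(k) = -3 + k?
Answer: 12350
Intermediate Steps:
P(t) = (-3 + 2*t)² (P(t) = (t + (-3 + t))² = (-3 + 2*t)²)
((-6)² + P(-7))*G = ((-6)² + (-3 + 2*(-7))²)*38 = (36 + (-3 - 14)²)*38 = (36 + (-17)²)*38 = (36 + 289)*38 = 325*38 = 12350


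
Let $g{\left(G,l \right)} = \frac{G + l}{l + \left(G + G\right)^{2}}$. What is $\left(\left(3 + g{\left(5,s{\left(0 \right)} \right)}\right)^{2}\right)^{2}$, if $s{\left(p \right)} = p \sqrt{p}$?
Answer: $\frac{13845841}{160000} \approx 86.536$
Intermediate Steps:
$s{\left(p \right)} = p^{\frac{3}{2}}$
$g{\left(G,l \right)} = \frac{G + l}{l + 4 G^{2}}$ ($g{\left(G,l \right)} = \frac{G + l}{l + \left(2 G\right)^{2}} = \frac{G + l}{l + 4 G^{2}}$)
$\left(\left(3 + g{\left(5,s{\left(0 \right)} \right)}\right)^{2}\right)^{2} = \left(\left(3 + \frac{5 + 0^{\frac{3}{2}}}{0^{\frac{3}{2}} + 4 \cdot 5^{2}}\right)^{2}\right)^{2} = \left(\left(3 + \frac{5 + 0}{0 + 4 \cdot 25}\right)^{2}\right)^{2} = \left(\left(3 + \frac{1}{0 + 100} \cdot 5\right)^{2}\right)^{2} = \left(\left(3 + \frac{1}{100} \cdot 5\right)^{2}\right)^{2} = \left(\left(3 + \frac{1}{20}\right)^{2}\right)^{2} = \left(\left(\frac{61}{20}\right)^{2}\right)^{2} = \left(\frac{3721}{400}\right)^{2} = \frac{13845841}{160000}$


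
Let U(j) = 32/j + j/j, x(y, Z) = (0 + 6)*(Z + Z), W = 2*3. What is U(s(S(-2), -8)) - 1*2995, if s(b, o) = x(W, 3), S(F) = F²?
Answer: -26938/9 ≈ -2993.1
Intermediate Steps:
W = 6
x(y, Z) = 12*Z (x(y, Z) = 6*(2*Z) = 12*Z)
s(b, o) = 36 (s(b, o) = 12*3 = 36)
U(j) = 1 + 32/j (U(j) = 32/j + 1 = 1 + 32/j)
U(s(S(-2), -8)) - 1*2995 = (32 + 36)/36 - 1*2995 = (1/36)*68 - 2995 = 17/9 - 2995 = -26938/9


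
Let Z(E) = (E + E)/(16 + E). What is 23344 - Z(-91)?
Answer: 1750618/75 ≈ 23342.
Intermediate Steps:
Z(E) = 2*E/(16 + E) (Z(E) = (2*E)/(16 + E) = 2*E/(16 + E))
23344 - Z(-91) = 23344 - 2*(-91)/(16 - 91) = 23344 - 2*(-91)/(-75) = 23344 - 2*(-91)*(-1)/75 = 23344 - 1*182/75 = 23344 - 182/75 = 1750618/75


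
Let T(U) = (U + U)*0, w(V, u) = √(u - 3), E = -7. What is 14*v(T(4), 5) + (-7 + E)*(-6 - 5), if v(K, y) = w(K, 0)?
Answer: 154 + 14*I*√3 ≈ 154.0 + 24.249*I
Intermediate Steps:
w(V, u) = √(-3 + u)
T(U) = 0 (T(U) = (2*U)*0 = 0)
v(K, y) = I*√3 (v(K, y) = √(-3 + 0) = √(-3) = I*√3)
14*v(T(4), 5) + (-7 + E)*(-6 - 5) = 14*(I*√3) + (-7 - 7)*(-6 - 5) = 14*I*√3 - 14*(-11) = 14*I*√3 + 154 = 154 + 14*I*√3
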